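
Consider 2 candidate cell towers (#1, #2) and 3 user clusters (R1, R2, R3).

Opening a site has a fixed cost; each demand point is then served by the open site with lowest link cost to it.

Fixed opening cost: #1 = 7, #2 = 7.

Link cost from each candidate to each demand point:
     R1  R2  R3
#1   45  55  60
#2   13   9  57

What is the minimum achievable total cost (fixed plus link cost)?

86

Open {#2}: assign each demand point to its cheapest open site.
  R1→#2 13, R2→#2 9, R3→#2 57
  link cost 79, fixed 7 → total 86.
Compare {#1, #2}: link cost 79 + fixed 14 = 93.
Compare {#1}: link cost 160 + fixed 7 = 167.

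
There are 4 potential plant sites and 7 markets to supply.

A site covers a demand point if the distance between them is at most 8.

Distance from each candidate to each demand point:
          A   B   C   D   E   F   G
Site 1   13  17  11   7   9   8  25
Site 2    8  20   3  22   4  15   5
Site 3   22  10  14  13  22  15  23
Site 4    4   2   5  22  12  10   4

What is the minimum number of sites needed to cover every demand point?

3

Coverage sets (demand points within 8 of each site):
  Site 1: {D, F}
  Site 2: {A, C, E, G}
  Site 3: {}
  Site 4: {A, B, C, G}
No 2 sites suffice: every size-2 union leaves at least one demand point uncovered.
But {Site 1, Site 2, Site 4} covers everything, so the minimum is 3.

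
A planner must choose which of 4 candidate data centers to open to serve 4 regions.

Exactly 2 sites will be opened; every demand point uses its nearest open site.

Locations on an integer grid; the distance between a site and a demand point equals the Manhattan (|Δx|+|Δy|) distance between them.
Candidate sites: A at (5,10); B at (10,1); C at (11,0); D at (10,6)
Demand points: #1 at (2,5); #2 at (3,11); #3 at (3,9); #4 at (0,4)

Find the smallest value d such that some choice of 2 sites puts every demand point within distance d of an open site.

11

Open {A, B}.
  Farthest demand point is #4 at distance 11 (to A); all others are ≤ 11.
With {A, C} the worst case is 11.
With {A, D} the worst case is 11.
No size-2 selection achieves below 11.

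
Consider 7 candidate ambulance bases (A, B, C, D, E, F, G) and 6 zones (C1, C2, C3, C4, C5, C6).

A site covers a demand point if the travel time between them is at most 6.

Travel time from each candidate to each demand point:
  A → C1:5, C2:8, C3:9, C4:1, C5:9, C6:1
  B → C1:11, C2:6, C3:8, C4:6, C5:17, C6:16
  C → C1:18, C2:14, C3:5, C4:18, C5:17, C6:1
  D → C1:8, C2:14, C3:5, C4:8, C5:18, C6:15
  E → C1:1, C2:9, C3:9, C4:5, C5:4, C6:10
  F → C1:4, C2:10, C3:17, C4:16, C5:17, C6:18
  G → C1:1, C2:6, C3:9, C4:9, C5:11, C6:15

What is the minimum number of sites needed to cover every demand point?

Coverage sets (demand points within 6 of each site):
  A: {C1, C4, C6}
  B: {C2, C4}
  C: {C3, C6}
  D: {C3}
  E: {C1, C4, C5}
  F: {C1}
  G: {C1, C2}
No 2 sites suffice: every size-2 union leaves at least one demand point uncovered.
But {B, C, E} covers everything, so the minimum is 3.

3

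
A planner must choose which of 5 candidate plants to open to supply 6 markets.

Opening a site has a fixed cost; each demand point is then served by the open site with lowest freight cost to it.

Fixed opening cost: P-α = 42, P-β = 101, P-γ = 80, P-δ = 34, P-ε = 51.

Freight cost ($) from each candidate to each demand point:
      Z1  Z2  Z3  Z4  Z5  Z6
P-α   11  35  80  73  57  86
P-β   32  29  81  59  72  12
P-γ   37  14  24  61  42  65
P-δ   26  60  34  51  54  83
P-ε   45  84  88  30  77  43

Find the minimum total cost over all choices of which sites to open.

321

Open {P-γ, P-ε}: assign each demand point to its cheapest open site.
  Z1→P-γ 37, Z2→P-γ 14, Z3→P-γ 24, Z4→P-ε 30, Z5→P-γ 42, Z6→P-ε 43
  freight cost 190, fixed 131 → total 321.
Compare {P-γ}: freight cost 243 + fixed 80 = 323.
Compare {P-δ, P-ε}: freight cost 247 + fixed 85 = 332.
Compare {P-α, P-δ, P-ε}: freight cost 207 + fixed 127 = 334.
All other subsets cost ≥ 323. Minimum total cost: 321.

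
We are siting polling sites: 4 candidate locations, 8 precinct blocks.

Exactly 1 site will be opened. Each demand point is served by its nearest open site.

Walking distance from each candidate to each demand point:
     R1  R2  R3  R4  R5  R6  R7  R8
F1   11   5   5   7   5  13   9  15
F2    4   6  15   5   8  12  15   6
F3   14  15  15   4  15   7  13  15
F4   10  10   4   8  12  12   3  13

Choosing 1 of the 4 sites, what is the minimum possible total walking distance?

70

Open {F1}.
  R1→F1 11, R2→F1 5, R3→F1 5, R4→F1 7, R5→F1 5, R6→F1 13, R7→F1 9, R8→F1 15  ⇒ total 70.
Compare {F2}: total 71.
Compare {F4}: total 72.
No size-1 selection does better; minimum is 70.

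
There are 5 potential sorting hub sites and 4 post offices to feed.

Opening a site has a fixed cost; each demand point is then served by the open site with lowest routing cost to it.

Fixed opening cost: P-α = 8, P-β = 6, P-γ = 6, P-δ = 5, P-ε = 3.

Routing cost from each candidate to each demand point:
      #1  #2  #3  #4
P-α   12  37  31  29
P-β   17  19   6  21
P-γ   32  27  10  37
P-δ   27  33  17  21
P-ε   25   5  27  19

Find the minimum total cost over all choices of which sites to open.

56

Open {P-β, P-ε}: assign each demand point to its cheapest open site.
  #1→P-β 17, #2→P-ε 5, #3→P-β 6, #4→P-ε 19
  routing cost 47, fixed 9 → total 56.
Compare {P-α, P-β, P-ε}: routing cost 42 + fixed 17 = 59.
Compare {P-β, P-δ, P-ε}: routing cost 47 + fixed 14 = 61.
Compare {P-β, P-γ, P-ε}: routing cost 47 + fixed 15 = 62.
All other subsets cost ≥ 59. Minimum total cost: 56.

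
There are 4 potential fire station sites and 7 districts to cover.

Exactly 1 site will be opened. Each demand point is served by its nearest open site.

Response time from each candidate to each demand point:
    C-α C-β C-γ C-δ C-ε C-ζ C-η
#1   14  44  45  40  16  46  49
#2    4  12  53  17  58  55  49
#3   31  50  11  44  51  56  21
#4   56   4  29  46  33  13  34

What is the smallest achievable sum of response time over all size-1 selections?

Open {#4}.
  C-α→#4 56, C-β→#4 4, C-γ→#4 29, C-δ→#4 46, C-ε→#4 33, C-ζ→#4 13, C-η→#4 34  ⇒ total 215.
Compare {#2}: total 248.
Compare {#1}: total 254.
No size-1 selection does better; minimum is 215.

215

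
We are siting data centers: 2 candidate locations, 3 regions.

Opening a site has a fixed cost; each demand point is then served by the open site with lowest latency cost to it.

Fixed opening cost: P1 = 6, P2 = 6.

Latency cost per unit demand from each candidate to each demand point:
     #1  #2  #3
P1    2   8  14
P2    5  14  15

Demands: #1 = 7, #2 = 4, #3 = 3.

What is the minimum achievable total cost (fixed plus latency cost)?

Open {P1}: assign each demand point to its cheapest open site.
  #1→P1 7×2=14, #2→P1 4×8=32, #3→P1 3×14=42
  latency cost 88, fixed 6 → total 94.
Compare {P1, P2}: latency cost 88 + fixed 12 = 100.
Compare {P2}: latency cost 136 + fixed 6 = 142.

94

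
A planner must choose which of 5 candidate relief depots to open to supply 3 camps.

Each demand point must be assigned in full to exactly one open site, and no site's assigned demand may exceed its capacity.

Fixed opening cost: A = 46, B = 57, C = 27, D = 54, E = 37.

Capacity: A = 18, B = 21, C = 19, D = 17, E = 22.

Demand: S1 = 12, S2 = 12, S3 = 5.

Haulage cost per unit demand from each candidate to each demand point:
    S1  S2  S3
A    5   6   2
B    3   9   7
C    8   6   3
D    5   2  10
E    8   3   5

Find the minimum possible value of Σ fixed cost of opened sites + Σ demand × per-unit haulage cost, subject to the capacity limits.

189

Open {A, E}; cheapest assignment that respects the capacities:
  A (cap 18, load 17): S1, S3 — cost 12×5 + 5×2 = 70
  E (cap 22, load 12): S2 — cost 12×3 = 36
  Shipping 106, fixed 83 → total 189.
  Any other capacity-feasible assignment to {A, E} ships for at least 106.
Compare {B, E}: its best feasible assignment gives total 191.
Compare {A, D}: its best feasible assignment gives total 194.
Every other set of open sites that can feasibly serve all demand totals ≥ 191 even under its best assignment. Minimum: 189.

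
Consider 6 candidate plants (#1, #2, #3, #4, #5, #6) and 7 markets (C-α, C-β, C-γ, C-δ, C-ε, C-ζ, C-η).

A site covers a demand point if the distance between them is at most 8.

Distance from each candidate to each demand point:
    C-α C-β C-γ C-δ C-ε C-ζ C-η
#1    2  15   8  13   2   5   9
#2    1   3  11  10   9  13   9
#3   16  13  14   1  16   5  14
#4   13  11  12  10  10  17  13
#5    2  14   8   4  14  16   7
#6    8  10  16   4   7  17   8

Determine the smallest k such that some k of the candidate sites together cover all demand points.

3

Coverage sets (demand points within 8 of each site):
  #1: {C-α, C-γ, C-ε, C-ζ}
  #2: {C-α, C-β}
  #3: {C-δ, C-ζ}
  #4: {}
  #5: {C-α, C-γ, C-δ, C-η}
  #6: {C-α, C-δ, C-ε, C-η}
No 2 sites suffice: every size-2 union leaves at least one demand point uncovered.
But {#1, #2, #5} covers everything, so the minimum is 3.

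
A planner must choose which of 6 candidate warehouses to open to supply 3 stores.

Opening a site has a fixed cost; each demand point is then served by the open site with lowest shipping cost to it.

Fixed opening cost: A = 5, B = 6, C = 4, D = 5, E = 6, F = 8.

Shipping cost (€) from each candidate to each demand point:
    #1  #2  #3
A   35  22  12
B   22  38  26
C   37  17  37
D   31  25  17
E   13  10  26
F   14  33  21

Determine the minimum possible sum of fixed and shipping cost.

Open {A, E}: assign each demand point to its cheapest open site.
  #1→E 13, #2→E 10, #3→A 12
  shipping cost 35, fixed 11 → total 46.
Compare {A, C, E}: shipping cost 35 + fixed 15 = 50.
Compare {D, E}: shipping cost 40 + fixed 11 = 51.
Compare {A, D, E}: shipping cost 35 + fixed 16 = 51.
All other subsets cost ≥ 50. Minimum total cost: 46.

46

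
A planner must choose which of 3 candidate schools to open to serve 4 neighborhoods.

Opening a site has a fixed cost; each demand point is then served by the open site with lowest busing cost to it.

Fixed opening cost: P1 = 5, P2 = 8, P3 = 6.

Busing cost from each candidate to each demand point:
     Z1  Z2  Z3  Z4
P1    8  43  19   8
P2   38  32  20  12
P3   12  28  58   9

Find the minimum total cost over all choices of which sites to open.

Open {P1, P3}: assign each demand point to its cheapest open site.
  Z1→P1 8, Z2→P3 28, Z3→P1 19, Z4→P1 8
  busing cost 63, fixed 11 → total 74.
Compare {P1, P2}: busing cost 67 + fixed 13 = 80.
Compare {P1, P2, P3}: busing cost 63 + fixed 19 = 82.
Compare {P1}: busing cost 78 + fixed 5 = 83.
All other subsets cost ≥ 80. Minimum total cost: 74.

74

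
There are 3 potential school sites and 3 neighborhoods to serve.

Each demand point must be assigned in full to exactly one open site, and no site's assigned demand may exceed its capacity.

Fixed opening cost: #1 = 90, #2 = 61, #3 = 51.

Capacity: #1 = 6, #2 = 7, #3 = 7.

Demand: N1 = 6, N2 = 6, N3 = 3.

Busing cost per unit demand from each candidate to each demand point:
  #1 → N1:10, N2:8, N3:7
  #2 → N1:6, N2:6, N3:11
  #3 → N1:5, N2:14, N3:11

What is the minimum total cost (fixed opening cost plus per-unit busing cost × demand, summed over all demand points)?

Open {#1, #2, #3}; cheapest assignment that respects the capacities:
  #1 (cap 6, load 3): N3 — cost 3×7 = 21
  #2 (cap 7, load 6): N2 — cost 6×6 = 36
  #3 (cap 7, load 6): N1 — cost 6×5 = 30
  Shipping 87, fixed 202 → total 289.
  Any other capacity-feasible assignment to {#1, #2, #3} ships for at least 87.
Total demand is 15 and no other set of sites has combined capacity ≥ 15, so {#1, #2, #3} is the only feasible choice of open sites. Minimum: 289.

289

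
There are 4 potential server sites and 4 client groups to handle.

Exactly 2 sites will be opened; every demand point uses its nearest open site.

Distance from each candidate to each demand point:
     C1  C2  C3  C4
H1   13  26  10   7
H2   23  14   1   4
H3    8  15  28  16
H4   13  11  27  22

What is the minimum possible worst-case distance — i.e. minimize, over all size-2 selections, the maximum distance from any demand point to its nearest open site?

13

Open {H1, H4}.
  Farthest demand point is C1 at distance 13 (to H1); all others are ≤ 13.
With {H2, H4} the worst case is 13.
With {H1, H2} the worst case is 14.
No size-2 selection achieves below 13.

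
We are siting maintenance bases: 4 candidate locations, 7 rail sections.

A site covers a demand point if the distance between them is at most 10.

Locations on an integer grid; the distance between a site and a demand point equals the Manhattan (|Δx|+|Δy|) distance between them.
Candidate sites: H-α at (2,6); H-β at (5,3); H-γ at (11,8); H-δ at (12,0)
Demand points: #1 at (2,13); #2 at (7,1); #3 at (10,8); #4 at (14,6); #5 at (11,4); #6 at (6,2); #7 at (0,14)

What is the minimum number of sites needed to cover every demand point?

Coverage sets (demand points within 10 of each site):
  H-α: {#1, #2, #3, #6, #7}
  H-β: {#2, #3, #5, #6}
  H-γ: {#3, #4, #5}
  H-δ: {#2, #3, #4, #5, #6}
No single site covers all 7 demand points.
But {H-α, H-γ} covers everything, so the minimum is 2.

2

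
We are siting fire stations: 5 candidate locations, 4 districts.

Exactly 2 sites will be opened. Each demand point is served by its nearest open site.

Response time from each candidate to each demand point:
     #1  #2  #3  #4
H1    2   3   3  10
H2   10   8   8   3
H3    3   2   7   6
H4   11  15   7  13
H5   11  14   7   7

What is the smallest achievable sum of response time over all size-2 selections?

Open {H1, H2}.
  #1→H1 2, #2→H1 3, #3→H1 3, #4→H2 3  ⇒ total 11.
Compare {H1, H3}: total 13.
Compare {H1, H5}: total 15.
No size-2 selection does better; minimum is 11.

11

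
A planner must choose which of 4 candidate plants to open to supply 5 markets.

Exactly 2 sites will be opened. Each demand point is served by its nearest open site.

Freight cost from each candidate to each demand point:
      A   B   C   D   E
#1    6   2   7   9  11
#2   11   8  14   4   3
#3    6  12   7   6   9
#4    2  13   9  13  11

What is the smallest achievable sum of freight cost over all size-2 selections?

Open {#1, #2}.
  A→#1 6, B→#1 2, C→#1 7, D→#2 4, E→#2 3  ⇒ total 22.
Compare {#2, #4}: total 26.
Compare {#2, #3}: total 28.
No size-2 selection does better; minimum is 22.

22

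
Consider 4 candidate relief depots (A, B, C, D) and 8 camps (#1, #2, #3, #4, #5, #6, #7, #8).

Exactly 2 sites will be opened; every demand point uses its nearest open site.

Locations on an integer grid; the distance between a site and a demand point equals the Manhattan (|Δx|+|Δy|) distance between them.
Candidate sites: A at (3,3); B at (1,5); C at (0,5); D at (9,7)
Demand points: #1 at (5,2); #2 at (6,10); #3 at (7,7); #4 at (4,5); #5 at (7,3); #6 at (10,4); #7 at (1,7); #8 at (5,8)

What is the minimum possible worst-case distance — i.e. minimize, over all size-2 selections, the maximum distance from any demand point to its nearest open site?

6

Open {A, D}.
  Farthest demand point is #2 at distance 6 (to D); all others are ≤ 6.
With {B, D} the worst case is 7.
With {C, D} the worst case is 8.
No size-2 selection achieves below 6.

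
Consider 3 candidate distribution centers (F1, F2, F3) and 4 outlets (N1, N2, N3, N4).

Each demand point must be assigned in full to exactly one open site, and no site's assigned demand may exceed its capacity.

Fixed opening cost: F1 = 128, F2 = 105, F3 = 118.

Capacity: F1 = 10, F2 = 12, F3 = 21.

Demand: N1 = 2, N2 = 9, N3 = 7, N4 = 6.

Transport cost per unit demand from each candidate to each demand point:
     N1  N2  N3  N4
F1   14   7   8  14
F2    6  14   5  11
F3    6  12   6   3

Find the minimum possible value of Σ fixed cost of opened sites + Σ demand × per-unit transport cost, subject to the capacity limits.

Open {F1, F3}; cheapest assignment that respects the capacities:
  F1 (cap 10, load 9): N2 — cost 9×7 = 63
  F3 (cap 21, load 15): N1, N3, N4 — cost 2×6 + 7×6 + 6×3 = 72
  Shipping 135, fixed 246 → total 381.
  Any other capacity-feasible assignment to {F1, F3} ships for at least 135.
Compare {F2, F3}: its best feasible assignment gives total 396.
Compare {F1, F2, F3}: its best feasible assignment gives total 479.
Every other set of open sites that can feasibly serve all demand totals ≥ 396 even under its best assignment. Minimum: 381.

381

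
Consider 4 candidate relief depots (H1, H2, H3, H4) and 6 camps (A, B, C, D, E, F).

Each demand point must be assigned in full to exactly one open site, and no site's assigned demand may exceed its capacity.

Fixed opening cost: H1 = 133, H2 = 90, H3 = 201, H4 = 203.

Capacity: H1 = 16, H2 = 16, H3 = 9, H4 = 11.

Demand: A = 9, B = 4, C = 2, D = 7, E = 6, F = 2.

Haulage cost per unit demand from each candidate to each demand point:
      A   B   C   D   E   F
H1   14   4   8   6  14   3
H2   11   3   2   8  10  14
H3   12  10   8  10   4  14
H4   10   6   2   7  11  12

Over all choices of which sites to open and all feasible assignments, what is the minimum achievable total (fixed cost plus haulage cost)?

462

Open {H1, H2}; cheapest assignment that respects the capacities:
  H1 (cap 16, load 15): B, C, D, F — cost 4×4 + 2×8 + 7×6 + 2×3 = 80
  H2 (cap 16, load 15): A, E — cost 9×11 + 6×10 = 159
  Shipping 239, fixed 223 → total 462.
  Any other capacity-feasible assignment to {H1, H2} ships for at least 239.
Compare {H1, H2, H3}: its best feasible assignment gives total 611.
Compare {H1, H2, H4}: its best feasible assignment gives total 640.
Every other set of open sites that can feasibly serve all demand totals ≥ 611 even under its best assignment. Minimum: 462.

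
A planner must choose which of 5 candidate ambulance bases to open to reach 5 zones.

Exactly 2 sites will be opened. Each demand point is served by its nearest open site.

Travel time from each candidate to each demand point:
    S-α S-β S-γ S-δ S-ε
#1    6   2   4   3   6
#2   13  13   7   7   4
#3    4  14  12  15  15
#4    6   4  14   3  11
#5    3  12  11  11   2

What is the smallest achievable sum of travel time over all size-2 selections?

14

Open {#1, #5}.
  S-α→#5 3, S-β→#1 2, S-γ→#1 4, S-δ→#1 3, S-ε→#5 2  ⇒ total 14.
Compare {#1, #2}: total 19.
Compare {#1, #3}: total 19.
No size-2 selection does better; minimum is 14.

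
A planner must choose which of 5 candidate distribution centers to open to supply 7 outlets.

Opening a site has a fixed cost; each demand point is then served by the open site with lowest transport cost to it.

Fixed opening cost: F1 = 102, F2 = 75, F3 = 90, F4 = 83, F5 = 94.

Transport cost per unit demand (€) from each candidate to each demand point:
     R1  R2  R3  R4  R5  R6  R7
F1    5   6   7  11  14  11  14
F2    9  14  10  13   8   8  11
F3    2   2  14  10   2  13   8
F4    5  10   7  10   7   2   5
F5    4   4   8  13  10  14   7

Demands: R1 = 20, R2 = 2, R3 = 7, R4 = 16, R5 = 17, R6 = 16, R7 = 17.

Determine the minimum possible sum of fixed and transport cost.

Open {F3, F4}: assign each demand point to its cheapest open site.
  R1→F3 20×2=40, R2→F3 2×2=4, R3→F4 7×7=49, R4→F3 16×10=160, R5→F3 17×2=34, R6→F4 16×2=32, R7→F4 17×5=85
  transport cost 404, fixed 173 → total 577.
Compare {F4}: transport cost 565 + fixed 83 = 648.
Compare {F2, F3, F4}: transport cost 404 + fixed 248 = 652.
Compare {F3, F4, F5}: transport cost 404 + fixed 267 = 671.
All other subsets cost ≥ 648. Minimum total cost: 577.

577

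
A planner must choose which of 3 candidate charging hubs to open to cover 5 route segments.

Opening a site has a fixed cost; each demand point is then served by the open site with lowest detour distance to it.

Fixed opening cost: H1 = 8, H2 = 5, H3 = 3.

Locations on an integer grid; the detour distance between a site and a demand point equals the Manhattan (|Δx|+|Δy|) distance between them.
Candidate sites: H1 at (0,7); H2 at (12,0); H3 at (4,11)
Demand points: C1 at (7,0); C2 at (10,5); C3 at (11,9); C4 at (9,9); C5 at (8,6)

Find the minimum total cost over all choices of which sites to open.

Open {H2, H3}: assign each demand point to its cheapest open site.
  C1→H2 5, C2→H2 7, C3→H3 9, C4→H3 7, C5→H3 9
  detour distance 37, fixed 8 → total 45.
Compare {H2}: detour distance 44 + fixed 5 = 49.
Compare {H1, H2, H3}: detour distance 37 + fixed 16 = 53.
Compare {H3}: detour distance 51 + fixed 3 = 54.
All other subsets cost ≥ 49. Minimum total cost: 45.

45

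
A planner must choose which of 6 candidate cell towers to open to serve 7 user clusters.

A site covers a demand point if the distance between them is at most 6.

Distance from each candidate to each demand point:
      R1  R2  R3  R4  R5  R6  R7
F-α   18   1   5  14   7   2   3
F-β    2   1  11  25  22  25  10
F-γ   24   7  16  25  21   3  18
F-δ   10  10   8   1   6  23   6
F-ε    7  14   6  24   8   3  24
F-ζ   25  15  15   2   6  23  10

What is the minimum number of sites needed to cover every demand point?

3

Coverage sets (demand points within 6 of each site):
  F-α: {R2, R3, R6, R7}
  F-β: {R1, R2}
  F-γ: {R6}
  F-δ: {R4, R5, R7}
  F-ε: {R3, R6}
  F-ζ: {R4, R5}
No 2 sites suffice: every size-2 union leaves at least one demand point uncovered.
But {F-α, F-β, F-δ} covers everything, so the minimum is 3.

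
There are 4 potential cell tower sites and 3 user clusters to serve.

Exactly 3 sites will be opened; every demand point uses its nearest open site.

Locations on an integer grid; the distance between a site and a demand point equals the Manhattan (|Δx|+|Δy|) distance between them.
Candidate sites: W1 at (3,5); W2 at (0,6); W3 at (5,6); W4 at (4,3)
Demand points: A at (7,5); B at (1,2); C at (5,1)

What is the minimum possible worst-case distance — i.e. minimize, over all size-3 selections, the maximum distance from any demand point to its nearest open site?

4

Open {W1, W2, W4}.
  Farthest demand point is A at distance 4 (to W1); all others are ≤ 4.
With {W1, W3, W4} the worst case is 4.
With {W2, W3, W4} the worst case is 4.
No size-3 selection achieves below 4.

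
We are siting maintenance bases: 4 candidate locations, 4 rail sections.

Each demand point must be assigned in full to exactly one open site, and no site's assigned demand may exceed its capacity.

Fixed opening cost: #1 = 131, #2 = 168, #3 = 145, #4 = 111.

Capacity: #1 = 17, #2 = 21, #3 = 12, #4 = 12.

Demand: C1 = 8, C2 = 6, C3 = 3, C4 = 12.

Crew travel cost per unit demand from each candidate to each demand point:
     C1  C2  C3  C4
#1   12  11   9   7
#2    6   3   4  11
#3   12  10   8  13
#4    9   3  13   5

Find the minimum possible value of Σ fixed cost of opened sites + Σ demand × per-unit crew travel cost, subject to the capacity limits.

Open {#2, #4}; cheapest assignment that respects the capacities:
  #2 (cap 21, load 17): C1, C2, C3 — cost 8×6 + 6×3 + 3×4 = 78
  #4 (cap 12, load 12): C4 — cost 12×5 = 60
  Shipping 138, fixed 279 → total 417.
  Any other capacity-feasible assignment to {#2, #4} ships for at least 138.
Compare {#1, #2}: its best feasible assignment gives total 461.
Compare {#1, #4}: its best feasible assignment gives total 491.
Every other set of open sites that can feasibly serve all demand totals ≥ 461 even under its best assignment. Minimum: 417.

417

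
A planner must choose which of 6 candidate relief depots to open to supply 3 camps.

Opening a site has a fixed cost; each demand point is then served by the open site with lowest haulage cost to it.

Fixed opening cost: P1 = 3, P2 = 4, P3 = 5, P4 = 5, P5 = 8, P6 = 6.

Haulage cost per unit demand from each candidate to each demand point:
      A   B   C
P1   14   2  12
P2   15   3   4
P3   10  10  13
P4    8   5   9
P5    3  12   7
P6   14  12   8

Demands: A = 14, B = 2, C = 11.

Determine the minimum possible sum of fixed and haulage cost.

104

Open {P2, P5}: assign each demand point to its cheapest open site.
  A→P5 14×3=42, B→P2 2×3=6, C→P2 11×4=44
  haulage cost 92, fixed 12 → total 104.
Compare {P1, P2, P5}: haulage cost 90 + fixed 15 = 105.
Compare {P2, P3, P5}: haulage cost 92 + fixed 17 = 109.
Compare {P2, P4, P5}: haulage cost 92 + fixed 17 = 109.
All other subsets cost ≥ 105. Minimum total cost: 104.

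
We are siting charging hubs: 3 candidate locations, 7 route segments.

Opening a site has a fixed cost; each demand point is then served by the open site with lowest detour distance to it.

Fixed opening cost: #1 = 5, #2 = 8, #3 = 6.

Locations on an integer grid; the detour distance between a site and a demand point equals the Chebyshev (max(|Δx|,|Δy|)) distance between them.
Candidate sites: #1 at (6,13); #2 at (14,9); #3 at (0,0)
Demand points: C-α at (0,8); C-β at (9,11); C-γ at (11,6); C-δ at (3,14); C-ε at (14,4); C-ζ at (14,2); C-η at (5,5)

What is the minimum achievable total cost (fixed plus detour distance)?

Open {#1, #2}: assign each demand point to its cheapest open site.
  C-α→#1 6, C-β→#1 3, C-γ→#2 3, C-δ→#1 3, C-ε→#2 5, C-ζ→#2 7, C-η→#1 8
  detour distance 35, fixed 13 → total 48.
Compare {#1, #2, #3}: detour distance 32 + fixed 19 = 51.
Compare {#1}: detour distance 47 + fixed 5 = 52.
Compare {#1, #3}: detour distance 44 + fixed 11 = 55.
All other subsets cost ≥ 51. Minimum total cost: 48.

48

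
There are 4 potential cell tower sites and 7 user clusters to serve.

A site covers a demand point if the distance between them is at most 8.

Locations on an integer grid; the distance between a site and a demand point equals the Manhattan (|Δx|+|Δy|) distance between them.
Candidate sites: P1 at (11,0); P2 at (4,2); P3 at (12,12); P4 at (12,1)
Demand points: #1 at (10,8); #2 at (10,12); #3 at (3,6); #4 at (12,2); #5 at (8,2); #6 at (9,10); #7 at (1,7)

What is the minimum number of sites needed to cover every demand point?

2

Coverage sets (demand points within 8 of each site):
  P1: {#4, #5}
  P2: {#3, #4, #5, #7}
  P3: {#1, #2, #6}
  P4: {#4, #5}
No single site covers all 7 demand points.
But {P2, P3} covers everything, so the minimum is 2.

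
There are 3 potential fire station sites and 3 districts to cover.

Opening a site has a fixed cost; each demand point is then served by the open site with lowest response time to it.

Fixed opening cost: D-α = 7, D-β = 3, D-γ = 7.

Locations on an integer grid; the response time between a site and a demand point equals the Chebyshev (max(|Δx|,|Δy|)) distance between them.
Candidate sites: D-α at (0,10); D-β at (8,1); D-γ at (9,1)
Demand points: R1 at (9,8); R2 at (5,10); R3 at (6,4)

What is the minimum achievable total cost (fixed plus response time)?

22

Open {D-β}: assign each demand point to its cheapest open site.
  R1→D-β 7, R2→D-β 9, R3→D-β 3
  response time 19, fixed 3 → total 22.
Compare {D-α, D-β}: response time 15 + fixed 10 = 25.
Compare {D-γ}: response time 19 + fixed 7 = 26.
Compare {D-α}: response time 20 + fixed 7 = 27.
All other subsets cost ≥ 25. Minimum total cost: 22.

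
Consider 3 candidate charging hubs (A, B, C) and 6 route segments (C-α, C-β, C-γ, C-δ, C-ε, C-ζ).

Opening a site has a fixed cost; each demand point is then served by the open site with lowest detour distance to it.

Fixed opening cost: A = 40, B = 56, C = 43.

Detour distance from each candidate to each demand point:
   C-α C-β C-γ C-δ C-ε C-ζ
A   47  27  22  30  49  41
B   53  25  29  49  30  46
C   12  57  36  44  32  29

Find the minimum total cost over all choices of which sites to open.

Open {A, C}: assign each demand point to its cheapest open site.
  C-α→C 12, C-β→A 27, C-γ→A 22, C-δ→A 30, C-ε→C 32, C-ζ→C 29
  detour distance 152, fixed 83 → total 235.
Compare {C}: detour distance 210 + fixed 43 = 253.
Compare {A}: detour distance 216 + fixed 40 = 256.
Compare {B, C}: detour distance 169 + fixed 99 = 268.
All other subsets cost ≥ 253. Minimum total cost: 235.

235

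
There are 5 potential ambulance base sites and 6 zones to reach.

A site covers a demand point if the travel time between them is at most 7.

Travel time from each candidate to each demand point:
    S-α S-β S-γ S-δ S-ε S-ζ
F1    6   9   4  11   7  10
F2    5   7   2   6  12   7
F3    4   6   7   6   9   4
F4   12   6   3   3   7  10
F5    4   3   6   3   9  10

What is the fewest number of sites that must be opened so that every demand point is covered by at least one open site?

2

Coverage sets (demand points within 7 of each site):
  F1: {S-α, S-γ, S-ε}
  F2: {S-α, S-β, S-γ, S-δ, S-ζ}
  F3: {S-α, S-β, S-γ, S-δ, S-ζ}
  F4: {S-β, S-γ, S-δ, S-ε}
  F5: {S-α, S-β, S-γ, S-δ}
No single site covers all 6 demand points.
But {F1, F2} covers everything, so the minimum is 2.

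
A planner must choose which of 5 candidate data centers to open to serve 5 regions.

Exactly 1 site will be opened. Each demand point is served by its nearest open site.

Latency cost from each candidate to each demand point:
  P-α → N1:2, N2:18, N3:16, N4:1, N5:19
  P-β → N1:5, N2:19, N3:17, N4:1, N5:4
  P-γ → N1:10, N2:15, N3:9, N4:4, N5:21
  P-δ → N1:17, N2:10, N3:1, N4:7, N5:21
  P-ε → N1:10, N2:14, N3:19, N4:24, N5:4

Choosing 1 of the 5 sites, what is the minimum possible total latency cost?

Open {P-β}.
  N1→P-β 5, N2→P-β 19, N3→P-β 17, N4→P-β 1, N5→P-β 4  ⇒ total 46.
Compare {P-α}: total 56.
Compare {P-δ}: total 56.
No size-1 selection does better; minimum is 46.

46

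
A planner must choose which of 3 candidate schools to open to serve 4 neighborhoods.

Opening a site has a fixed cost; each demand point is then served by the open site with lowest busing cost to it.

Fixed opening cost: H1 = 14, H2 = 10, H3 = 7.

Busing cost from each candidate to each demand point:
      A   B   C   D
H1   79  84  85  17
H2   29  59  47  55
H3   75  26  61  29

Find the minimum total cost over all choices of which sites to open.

148

Open {H2, H3}: assign each demand point to its cheapest open site.
  A→H2 29, B→H3 26, C→H2 47, D→H3 29
  busing cost 131, fixed 17 → total 148.
Compare {H1, H2, H3}: busing cost 119 + fixed 31 = 150.
Compare {H1, H2}: busing cost 152 + fixed 24 = 176.
Compare {H3}: busing cost 191 + fixed 7 = 198.
All other subsets cost ≥ 150. Minimum total cost: 148.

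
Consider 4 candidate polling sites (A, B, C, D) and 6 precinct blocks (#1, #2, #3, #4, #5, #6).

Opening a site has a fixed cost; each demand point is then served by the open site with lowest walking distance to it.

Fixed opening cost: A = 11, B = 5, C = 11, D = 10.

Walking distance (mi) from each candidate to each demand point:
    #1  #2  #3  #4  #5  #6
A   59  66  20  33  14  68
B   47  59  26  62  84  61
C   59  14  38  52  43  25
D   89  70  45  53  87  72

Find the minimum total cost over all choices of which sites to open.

Open {A, B, C}: assign each demand point to its cheapest open site.
  #1→B 47, #2→C 14, #3→A 20, #4→A 33, #5→A 14, #6→C 25
  walking distance 153, fixed 27 → total 180.
Compare {A, C}: walking distance 165 + fixed 22 = 187.
Compare {A, B, C, D}: walking distance 153 + fixed 37 = 190.
Compare {A, C, D}: walking distance 165 + fixed 32 = 197.
All other subsets cost ≥ 187. Minimum total cost: 180.

180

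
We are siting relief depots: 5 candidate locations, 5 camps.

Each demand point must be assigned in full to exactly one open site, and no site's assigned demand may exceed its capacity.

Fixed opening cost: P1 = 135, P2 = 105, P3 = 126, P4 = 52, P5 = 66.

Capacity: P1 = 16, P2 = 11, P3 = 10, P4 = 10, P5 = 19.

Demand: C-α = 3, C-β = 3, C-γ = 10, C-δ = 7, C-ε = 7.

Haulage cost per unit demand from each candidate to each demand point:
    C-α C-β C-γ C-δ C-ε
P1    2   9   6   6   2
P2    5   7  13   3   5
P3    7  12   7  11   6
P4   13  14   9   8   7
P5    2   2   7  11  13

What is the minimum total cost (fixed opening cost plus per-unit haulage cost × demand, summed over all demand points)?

339

Open {P1, P5}; cheapest assignment that respects the capacities:
  P1 (cap 16, load 14): C-δ, C-ε — cost 7×6 + 7×2 = 56
  P5 (cap 19, load 16): C-α, C-β, C-γ — cost 3×2 + 3×2 + 10×7 = 82
  Shipping 138, fixed 201 → total 339.
  Any other capacity-feasible assignment to {P1, P5} ships for at least 138.
Compare {P2, P4, P5}: its best feasible assignment gives total 375.
Compare {P1, P4, P5}: its best feasible assignment gives total 391.
Every other set of open sites that can feasibly serve all demand totals ≥ 375 even under its best assignment. Minimum: 339.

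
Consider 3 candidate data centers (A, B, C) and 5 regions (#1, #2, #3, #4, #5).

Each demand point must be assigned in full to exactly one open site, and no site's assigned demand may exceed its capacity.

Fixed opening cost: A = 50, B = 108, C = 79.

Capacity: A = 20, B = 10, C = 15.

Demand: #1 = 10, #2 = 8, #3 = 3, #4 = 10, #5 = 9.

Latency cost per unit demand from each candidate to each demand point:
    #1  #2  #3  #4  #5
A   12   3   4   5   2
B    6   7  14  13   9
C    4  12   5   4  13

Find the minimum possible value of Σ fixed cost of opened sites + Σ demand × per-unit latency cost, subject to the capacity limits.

391

Open {A, B, C}; cheapest assignment that respects the capacities:
  A (cap 20, load 20): #2, #3, #5 — cost 8×3 + 3×4 + 9×2 = 54
  B (cap 10, load 10): #1 — cost 10×6 = 60
  C (cap 15, load 10): #4 — cost 10×4 = 40
  Shipping 154, fixed 237 → total 391.
  Any other capacity-feasible assignment to {A, B, C} ships for at least 154.
Total demand is 40 and no other set of sites has combined capacity ≥ 40, so {A, B, C} is the only feasible choice of open sites. Minimum: 391.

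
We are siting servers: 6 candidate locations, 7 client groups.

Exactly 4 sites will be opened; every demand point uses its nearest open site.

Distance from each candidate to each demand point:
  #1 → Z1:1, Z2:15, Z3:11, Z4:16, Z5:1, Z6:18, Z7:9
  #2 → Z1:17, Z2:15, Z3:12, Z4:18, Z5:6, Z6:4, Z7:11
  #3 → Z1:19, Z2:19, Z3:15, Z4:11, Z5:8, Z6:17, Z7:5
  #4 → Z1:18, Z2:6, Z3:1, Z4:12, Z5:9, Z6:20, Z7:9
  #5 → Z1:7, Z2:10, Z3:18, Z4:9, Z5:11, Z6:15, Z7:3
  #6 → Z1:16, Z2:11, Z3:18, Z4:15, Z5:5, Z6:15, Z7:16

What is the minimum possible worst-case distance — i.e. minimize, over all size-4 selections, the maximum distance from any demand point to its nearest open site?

Open {#1, #2, #4, #5}.
  Farthest demand point is Z4 at distance 9 (to #5); all others are ≤ 9.
With {#2, #3, #4, #5} the worst case is 9.
With {#2, #4, #5, #6} the worst case is 9.
No size-4 selection achieves below 9.

9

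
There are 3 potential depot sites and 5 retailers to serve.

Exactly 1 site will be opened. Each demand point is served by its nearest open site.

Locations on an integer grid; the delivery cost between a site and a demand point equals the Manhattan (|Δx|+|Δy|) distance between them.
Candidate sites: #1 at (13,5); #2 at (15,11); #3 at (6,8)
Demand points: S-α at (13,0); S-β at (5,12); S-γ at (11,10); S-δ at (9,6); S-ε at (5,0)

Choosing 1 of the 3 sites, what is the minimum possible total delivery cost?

Open {#3}.
  S-α→#3 15, S-β→#3 5, S-γ→#3 7, S-δ→#3 5, S-ε→#3 9  ⇒ total 41.
Compare {#1}: total 45.
Compare {#2}: total 61.

41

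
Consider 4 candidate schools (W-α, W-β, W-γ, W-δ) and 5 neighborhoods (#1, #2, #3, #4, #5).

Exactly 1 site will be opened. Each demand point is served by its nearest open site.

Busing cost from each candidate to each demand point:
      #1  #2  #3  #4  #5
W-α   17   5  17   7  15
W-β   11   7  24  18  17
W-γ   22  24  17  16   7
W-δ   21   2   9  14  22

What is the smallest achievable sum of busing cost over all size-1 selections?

61

Open {W-α}.
  #1→W-α 17, #2→W-α 5, #3→W-α 17, #4→W-α 7, #5→W-α 15  ⇒ total 61.
Compare {W-δ}: total 68.
Compare {W-β}: total 77.
No size-1 selection does better; minimum is 61.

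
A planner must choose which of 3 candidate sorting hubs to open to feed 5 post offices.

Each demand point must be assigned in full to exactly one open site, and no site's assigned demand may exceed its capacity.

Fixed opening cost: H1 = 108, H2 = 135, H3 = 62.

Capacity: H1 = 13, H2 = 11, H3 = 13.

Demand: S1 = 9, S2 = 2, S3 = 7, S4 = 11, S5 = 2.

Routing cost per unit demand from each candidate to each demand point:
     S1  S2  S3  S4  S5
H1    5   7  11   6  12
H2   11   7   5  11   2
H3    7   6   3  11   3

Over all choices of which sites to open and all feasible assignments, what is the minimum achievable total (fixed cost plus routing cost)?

485

Open {H1, H2, H3}; cheapest assignment that respects the capacities:
  H1 (cap 13, load 11): S4 — cost 11×6 = 66
  H2 (cap 11, load 9): S3, S5 — cost 7×5 + 2×2 = 39
  H3 (cap 13, load 11): S1, S2 — cost 9×7 + 2×6 = 75
  Shipping 180, fixed 305 → total 485.
  Any other capacity-feasible assignment to {H1, H2, H3} ships for at least 180.
Total demand is 31 and no other set of sites has combined capacity ≥ 31, so {H1, H2, H3} is the only feasible choice of open sites. Minimum: 485.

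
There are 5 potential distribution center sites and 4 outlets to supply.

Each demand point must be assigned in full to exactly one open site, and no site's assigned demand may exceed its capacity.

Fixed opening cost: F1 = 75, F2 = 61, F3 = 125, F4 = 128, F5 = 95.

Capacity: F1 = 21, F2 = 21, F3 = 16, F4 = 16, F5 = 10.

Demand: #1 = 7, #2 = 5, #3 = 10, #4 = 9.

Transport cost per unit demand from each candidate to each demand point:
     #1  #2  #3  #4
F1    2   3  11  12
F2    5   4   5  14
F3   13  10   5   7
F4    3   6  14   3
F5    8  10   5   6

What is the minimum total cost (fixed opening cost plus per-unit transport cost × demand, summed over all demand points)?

307

Open {F2, F4}; cheapest assignment that respects the capacities:
  F2 (cap 21, load 15): #2, #3 — cost 5×4 + 10×5 = 70
  F4 (cap 16, load 16): #1, #4 — cost 7×3 + 9×3 = 48
  Shipping 118, fixed 189 → total 307.
  Any other capacity-feasible assignment to {F2, F4} ships for at least 118.
Compare {F1, F2}: its best feasible assignment gives total 323.
Compare {F1, F5}: its best feasible assignment gives total 357.
Every other set of open sites that can feasibly serve all demand totals ≥ 323 even under its best assignment. Minimum: 307.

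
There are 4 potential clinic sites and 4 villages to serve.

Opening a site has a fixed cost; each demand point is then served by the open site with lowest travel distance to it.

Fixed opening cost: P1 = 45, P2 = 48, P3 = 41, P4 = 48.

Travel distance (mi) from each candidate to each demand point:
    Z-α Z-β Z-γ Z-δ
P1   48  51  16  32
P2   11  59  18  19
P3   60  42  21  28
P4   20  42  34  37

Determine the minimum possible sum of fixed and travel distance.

155

Open {P2}: assign each demand point to its cheapest open site.
  Z-α→P2 11, Z-β→P2 59, Z-γ→P2 18, Z-δ→P2 19
  travel distance 107, fixed 48 → total 155.
Compare {P2, P3}: travel distance 90 + fixed 89 = 179.
Compare {P4}: travel distance 133 + fixed 48 = 181.
Compare {P2, P4}: travel distance 90 + fixed 96 = 186.
All other subsets cost ≥ 179. Minimum total cost: 155.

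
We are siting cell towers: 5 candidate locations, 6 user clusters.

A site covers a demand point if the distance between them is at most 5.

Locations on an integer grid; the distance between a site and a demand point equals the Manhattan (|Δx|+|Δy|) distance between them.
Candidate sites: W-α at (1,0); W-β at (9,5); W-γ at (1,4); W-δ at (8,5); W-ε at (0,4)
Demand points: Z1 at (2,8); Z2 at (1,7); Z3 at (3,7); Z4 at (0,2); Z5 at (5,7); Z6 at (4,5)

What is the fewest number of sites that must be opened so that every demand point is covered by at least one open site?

Coverage sets (demand points within 5 of each site):
  W-α: {Z4}
  W-β: {Z6}
  W-γ: {Z1, Z2, Z3, Z4, Z6}
  W-δ: {Z5, Z6}
  W-ε: {Z2, Z4, Z6}
No single site covers all 6 demand points.
But {W-γ, W-δ} covers everything, so the minimum is 2.

2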